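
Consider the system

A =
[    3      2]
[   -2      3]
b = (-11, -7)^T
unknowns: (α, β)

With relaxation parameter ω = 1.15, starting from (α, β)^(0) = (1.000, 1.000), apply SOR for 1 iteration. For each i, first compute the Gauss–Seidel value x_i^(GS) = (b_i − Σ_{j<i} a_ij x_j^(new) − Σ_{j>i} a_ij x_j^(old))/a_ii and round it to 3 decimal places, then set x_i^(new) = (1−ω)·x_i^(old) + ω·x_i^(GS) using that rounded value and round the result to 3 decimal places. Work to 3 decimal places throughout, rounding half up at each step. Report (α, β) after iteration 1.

Iteration 1:
  α: GS value = (-11 - (2)·1.000) / (3) = -4.333;  α ← (1−ω)·1.000 + ω·-4.333 = -5.133
  β: GS value = (-7 - (-2)·-5.133) / (3) = -5.755;  β ← (1−ω)·1.000 + ω·-5.755 = -6.768

(-5.133, -6.768)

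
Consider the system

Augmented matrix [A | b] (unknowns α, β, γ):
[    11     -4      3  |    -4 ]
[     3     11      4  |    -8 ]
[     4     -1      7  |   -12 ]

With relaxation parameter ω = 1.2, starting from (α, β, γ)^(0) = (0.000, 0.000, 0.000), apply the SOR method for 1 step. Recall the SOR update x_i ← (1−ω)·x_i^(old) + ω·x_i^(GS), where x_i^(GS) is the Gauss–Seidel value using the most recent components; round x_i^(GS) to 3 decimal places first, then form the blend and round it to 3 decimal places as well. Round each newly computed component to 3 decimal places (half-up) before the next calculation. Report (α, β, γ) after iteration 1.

(-0.437, -0.730, -1.883)

Iteration 1:
  α: GS value = (-4 - (-4)·0.000 - (3)·0.000) / (11) = -0.364;  α ← (1−ω)·0.000 + ω·-0.364 = -0.437
  β: GS value = (-8 - (3)·-0.437 - (4)·0.000) / (11) = -0.608;  β ← (1−ω)·0.000 + ω·-0.608 = -0.730
  γ: GS value = (-12 - (4)·-0.437 - (-1)·-0.730) / (7) = -1.569;  γ ← (1−ω)·0.000 + ω·-1.569 = -1.883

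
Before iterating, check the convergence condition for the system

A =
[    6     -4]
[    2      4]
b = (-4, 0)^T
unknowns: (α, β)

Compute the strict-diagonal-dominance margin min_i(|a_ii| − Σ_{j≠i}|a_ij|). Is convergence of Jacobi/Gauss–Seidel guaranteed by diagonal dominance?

2

row 1: |6| − (4) = 2
row 2: |4| − (2) = 2
minimum over rows = 2 → strictly diagonally dominant (convergence guaranteed)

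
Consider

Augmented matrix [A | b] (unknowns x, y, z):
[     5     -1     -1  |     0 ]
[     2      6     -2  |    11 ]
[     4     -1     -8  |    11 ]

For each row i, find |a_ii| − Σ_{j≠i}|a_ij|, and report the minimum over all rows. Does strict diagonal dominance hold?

2

row 1: |5| − (1+1) = 3
row 2: |6| − (2+2) = 2
row 3: |-8| − (4+1) = 3
minimum over rows = 2 → strictly diagonally dominant (convergence guaranteed)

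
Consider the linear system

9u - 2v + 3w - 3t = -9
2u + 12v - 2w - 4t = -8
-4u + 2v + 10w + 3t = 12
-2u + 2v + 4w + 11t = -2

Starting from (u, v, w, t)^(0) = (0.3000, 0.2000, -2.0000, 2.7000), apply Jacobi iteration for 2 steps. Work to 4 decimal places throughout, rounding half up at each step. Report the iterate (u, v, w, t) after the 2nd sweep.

Iteration 1:
  u = (-9 - (-2)·0.2000 - (3)·-2.0000 - (-3)·2.7000) / (9) = 0.6111
  v = (-8 - (2)·0.3000 - (-2)·-2.0000 - (-4)·2.7000) / (12) = -0.1500
  w = (12 - (-4)·0.3000 - (2)·0.2000 - (3)·2.7000) / (10) = 0.4700
  t = (-2 - (-2)·0.3000 - (2)·0.2000 - (4)·-2.0000) / (11) = 0.5636
Iteration 2:
  u = (-9 - (-2)·-0.1500 - (3)·0.4700 - (-3)·0.5636) / (9) = -1.0021
  v = (-8 - (2)·0.6111 - (-2)·0.4700 - (-4)·0.5636) / (12) = -0.5023
  w = (12 - (-4)·0.6111 - (2)·-0.1500 - (3)·0.5636) / (10) = 1.3054
  t = (-2 - (-2)·0.6111 - (2)·-0.1500 - (4)·0.4700) / (11) = -0.2143

(-1.0021, -0.5023, 1.3054, -0.2143)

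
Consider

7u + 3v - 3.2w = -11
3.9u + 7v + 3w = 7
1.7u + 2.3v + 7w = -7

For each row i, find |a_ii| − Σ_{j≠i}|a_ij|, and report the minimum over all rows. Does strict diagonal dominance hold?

0.1

row 1: |7| − (3+3.2) = 0.8
row 2: |7| − (3.9+3) = 0.1
row 3: |7| − (1.7+2.3) = 3
minimum over rows = 0.1 → strictly diagonally dominant (convergence guaranteed)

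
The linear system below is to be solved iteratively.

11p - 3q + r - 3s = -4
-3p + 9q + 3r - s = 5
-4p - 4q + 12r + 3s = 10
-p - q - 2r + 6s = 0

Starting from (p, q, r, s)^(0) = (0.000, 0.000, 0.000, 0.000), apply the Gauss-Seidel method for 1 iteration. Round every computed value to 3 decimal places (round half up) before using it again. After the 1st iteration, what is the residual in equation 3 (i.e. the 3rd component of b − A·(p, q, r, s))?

-0.895

Iteration 1:
  p = (-4 - (-3)·0.000 - (1)·0.000 - (-3)·0.000) / (11) = -0.364
  q = (5 - (-3)·-0.364 - (3)·0.000 - (-1)·0.000) / (9) = 0.434
  r = (10 - (-4)·-0.364 - (-4)·0.434 - (3)·0.000) / (12) = 0.857
  s = (0 - (-1)·-0.364 - (-1)·0.434 - (-2)·0.857) / (6) = 0.297
Residual b − A·x = (1.340, -2.272, -0.895, 0.002)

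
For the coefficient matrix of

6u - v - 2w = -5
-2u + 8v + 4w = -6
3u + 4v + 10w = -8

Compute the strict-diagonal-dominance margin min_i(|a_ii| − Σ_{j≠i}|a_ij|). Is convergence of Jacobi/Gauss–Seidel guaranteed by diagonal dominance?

2

row 1: |6| − (1+2) = 3
row 2: |8| − (2+4) = 2
row 3: |10| − (3+4) = 3
minimum over rows = 2 → strictly diagonally dominant (convergence guaranteed)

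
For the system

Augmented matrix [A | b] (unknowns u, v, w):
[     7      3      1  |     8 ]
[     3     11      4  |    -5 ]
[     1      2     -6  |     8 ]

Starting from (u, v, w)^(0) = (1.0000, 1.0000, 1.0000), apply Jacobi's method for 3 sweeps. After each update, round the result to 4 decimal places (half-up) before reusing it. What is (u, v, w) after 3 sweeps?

Iteration 1:
  u = (8 - (3)·1.0000 - (1)·1.0000) / (7) = 0.5714
  v = (-5 - (3)·1.0000 - (4)·1.0000) / (11) = -1.0909
  w = (8 - (1)·1.0000 - (2)·1.0000) / (-6) = -0.8333
Iteration 2:
  u = (8 - (3)·-1.0909 - (1)·-0.8333) / (7) = 1.7294
  v = (-5 - (3)·0.5714 - (4)·-0.8333) / (11) = -0.3074
  w = (8 - (1)·0.5714 - (2)·-1.0909) / (-6) = -1.6017
Iteration 3:
  u = (8 - (3)·-0.3074 - (1)·-1.6017) / (7) = 1.5034
  v = (-5 - (3)·1.7294 - (4)·-1.6017) / (11) = -0.3438
  w = (8 - (1)·1.7294 - (2)·-0.3074) / (-6) = -1.1476

(1.5034, -0.3438, -1.1476)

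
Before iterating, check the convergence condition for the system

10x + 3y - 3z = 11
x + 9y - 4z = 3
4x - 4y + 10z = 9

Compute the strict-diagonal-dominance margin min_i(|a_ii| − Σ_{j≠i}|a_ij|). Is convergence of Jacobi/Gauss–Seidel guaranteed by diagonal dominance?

row 1: |10| − (3+3) = 4
row 2: |9| − (1+4) = 4
row 3: |10| − (4+4) = 2
minimum over rows = 2 → strictly diagonally dominant (convergence guaranteed)

2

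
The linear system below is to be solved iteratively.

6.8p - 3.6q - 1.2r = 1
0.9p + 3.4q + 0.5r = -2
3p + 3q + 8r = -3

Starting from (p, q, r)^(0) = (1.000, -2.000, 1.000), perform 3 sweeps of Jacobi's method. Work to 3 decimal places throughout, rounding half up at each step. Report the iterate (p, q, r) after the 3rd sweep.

Iteration 1:
  p = (1 - (-3.6)·-2.000 - (-1.2)·1.000) / (6.8) = -0.735
  q = (-2 - (0.9)·1.000 - (0.5)·1.000) / (3.4) = -1.000
  r = (-3 - (3)·1.000 - (3)·-2.000) / (8) = 0.000
Iteration 2:
  p = (1 - (-3.6)·-1.000 - (-1.2)·0.000) / (6.8) = -0.382
  q = (-2 - (0.9)·-0.735 - (0.5)·0.000) / (3.4) = -0.394
  r = (-3 - (3)·-0.735 - (3)·-1.000) / (8) = 0.276
Iteration 3:
  p = (1 - (-3.6)·-0.394 - (-1.2)·0.276) / (6.8) = -0.013
  q = (-2 - (0.9)·-0.382 - (0.5)·0.276) / (3.4) = -0.528
  r = (-3 - (3)·-0.382 - (3)·-0.394) / (8) = -0.084

(-0.013, -0.528, -0.084)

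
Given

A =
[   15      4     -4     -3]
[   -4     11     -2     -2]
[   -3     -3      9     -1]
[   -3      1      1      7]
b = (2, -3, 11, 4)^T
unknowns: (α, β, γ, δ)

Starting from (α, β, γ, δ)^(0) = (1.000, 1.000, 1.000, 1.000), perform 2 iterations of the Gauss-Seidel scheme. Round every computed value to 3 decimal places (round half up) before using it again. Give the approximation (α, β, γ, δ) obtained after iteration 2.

Iteration 1:
  α = (2 - (4)·1.000 - (-4)·1.000 - (-3)·1.000) / (15) = 0.333
  β = (-3 - (-4)·0.333 - (-2)·1.000 - (-2)·1.000) / (11) = 0.212
  γ = (11 - (-3)·0.333 - (-3)·0.212 - (-1)·1.000) / (9) = 1.515
  δ = (4 - (-3)·0.333 - (1)·0.212 - (1)·1.515) / (7) = 0.467
Iteration 2:
  α = (2 - (4)·0.212 - (-4)·1.515 - (-3)·0.467) / (15) = 0.574
  β = (-3 - (-4)·0.574 - (-2)·1.515 - (-2)·0.467) / (11) = 0.296
  γ = (11 - (-3)·0.574 - (-3)·0.296 - (-1)·0.467) / (9) = 1.564
  δ = (4 - (-3)·0.574 - (1)·0.296 - (1)·1.564) / (7) = 0.552

(0.574, 0.296, 1.564, 0.552)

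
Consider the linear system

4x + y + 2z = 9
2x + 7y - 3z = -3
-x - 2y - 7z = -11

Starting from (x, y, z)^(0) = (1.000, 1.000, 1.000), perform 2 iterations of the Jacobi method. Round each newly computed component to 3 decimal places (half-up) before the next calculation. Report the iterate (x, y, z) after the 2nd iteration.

Iteration 1:
  x = (9 - (1)·1.000 - (2)·1.000) / (4) = 1.500
  y = (-3 - (2)·1.000 - (-3)·1.000) / (7) = -0.286
  z = (-11 - (-1)·1.000 - (-2)·1.000) / (-7) = 1.143
Iteration 2:
  x = (9 - (1)·-0.286 - (2)·1.143) / (4) = 1.750
  y = (-3 - (2)·1.500 - (-3)·1.143) / (7) = -0.367
  z = (-11 - (-1)·1.500 - (-2)·-0.286) / (-7) = 1.439

(1.750, -0.367, 1.439)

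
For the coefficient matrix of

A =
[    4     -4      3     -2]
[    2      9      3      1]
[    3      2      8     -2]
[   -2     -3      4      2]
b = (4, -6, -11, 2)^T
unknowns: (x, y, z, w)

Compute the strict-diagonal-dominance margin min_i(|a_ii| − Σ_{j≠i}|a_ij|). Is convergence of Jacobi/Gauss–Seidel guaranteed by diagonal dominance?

row 1: |4| − (4+3+2) = -5
row 2: |9| − (2+3+1) = 3
row 3: |8| − (3+2+2) = 1
row 4: |2| − (2+3+4) = -7
minimum over rows = -7 → not strictly diagonally dominant

-7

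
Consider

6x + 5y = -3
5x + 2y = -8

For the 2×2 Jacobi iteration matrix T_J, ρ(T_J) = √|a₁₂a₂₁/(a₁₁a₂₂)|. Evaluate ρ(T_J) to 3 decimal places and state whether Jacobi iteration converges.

1.443

a₁₂a₂₁/(a₁₁a₂₂) = (5)·(5) / ((6)·(2)) = 2.083333
ρ = √|2.083333| = √2.083333 = 1.443
ρ > 1, so Jacobi diverges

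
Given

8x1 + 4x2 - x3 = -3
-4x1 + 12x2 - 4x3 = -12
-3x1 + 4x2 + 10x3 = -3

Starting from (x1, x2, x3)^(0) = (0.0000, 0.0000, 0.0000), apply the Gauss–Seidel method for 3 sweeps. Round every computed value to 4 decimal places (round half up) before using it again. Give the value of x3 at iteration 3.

Iteration 1:
  x1 = (-3 - (4)·0.0000 - (-1)·0.0000) / (8) = -0.3750
  x2 = (-12 - (-4)·-0.3750 - (-4)·0.0000) / (12) = -1.1250
  x3 = (-3 - (-3)·-0.3750 - (4)·-1.1250) / (10) = 0.0375
Iteration 2:
  x1 = (-3 - (4)·-1.1250 - (-1)·0.0375) / (8) = 0.1922
  x2 = (-12 - (-4)·0.1922 - (-4)·0.0375) / (12) = -0.9234
  x3 = (-3 - (-3)·0.1922 - (4)·-0.9234) / (10) = 0.1270
Iteration 3:
  x1 = (-3 - (4)·-0.9234 - (-1)·0.1270) / (8) = 0.1026
  x2 = (-12 - (-4)·0.1026 - (-4)·0.1270) / (12) = -0.9235
  x3 = (-3 - (-3)·0.1026 - (4)·-0.9235) / (10) = 0.1002

0.1002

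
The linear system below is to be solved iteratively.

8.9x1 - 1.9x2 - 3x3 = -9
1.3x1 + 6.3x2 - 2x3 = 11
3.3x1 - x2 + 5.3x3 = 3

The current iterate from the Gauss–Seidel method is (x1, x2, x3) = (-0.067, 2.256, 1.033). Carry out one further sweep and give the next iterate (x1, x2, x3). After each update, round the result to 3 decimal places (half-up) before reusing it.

One sweep:
  x1 = (-9 - (-1.9)·2.256 - (-3)·1.033) / (8.9) = -0.181
  x2 = (11 - (1.3)·-0.181 - (-2)·1.033) / (6.3) = 2.111
  x3 = (3 - (3.3)·-0.181 - (-1)·2.111) / (5.3) = 1.077

(-0.181, 2.111, 1.077)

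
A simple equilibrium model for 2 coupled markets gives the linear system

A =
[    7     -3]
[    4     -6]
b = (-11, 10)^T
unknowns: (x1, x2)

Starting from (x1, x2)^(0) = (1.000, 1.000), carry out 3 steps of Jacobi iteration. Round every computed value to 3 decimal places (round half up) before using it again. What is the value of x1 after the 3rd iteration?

-2.612

Iteration 1:
  x1 = (-11 - (-3)·1.000) / (7) = -1.143
  x2 = (10 - (4)·1.000) / (-6) = -1.000
Iteration 2:
  x1 = (-11 - (-3)·-1.000) / (7) = -2.000
  x2 = (10 - (4)·-1.143) / (-6) = -2.429
Iteration 3:
  x1 = (-11 - (-3)·-2.429) / (7) = -2.612
  x2 = (10 - (4)·-2.000) / (-6) = -3.000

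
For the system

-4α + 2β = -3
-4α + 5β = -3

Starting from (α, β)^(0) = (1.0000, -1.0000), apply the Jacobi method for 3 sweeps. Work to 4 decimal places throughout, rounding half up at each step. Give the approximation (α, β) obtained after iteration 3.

(0.5500, 0.0800)

Iteration 1:
  α = (-3 - (2)·-1.0000) / (-4) = 0.2500
  β = (-3 - (-4)·1.0000) / (5) = 0.2000
Iteration 2:
  α = (-3 - (2)·0.2000) / (-4) = 0.8500
  β = (-3 - (-4)·0.2500) / (5) = -0.4000
Iteration 3:
  α = (-3 - (2)·-0.4000) / (-4) = 0.5500
  β = (-3 - (-4)·0.8500) / (5) = 0.0800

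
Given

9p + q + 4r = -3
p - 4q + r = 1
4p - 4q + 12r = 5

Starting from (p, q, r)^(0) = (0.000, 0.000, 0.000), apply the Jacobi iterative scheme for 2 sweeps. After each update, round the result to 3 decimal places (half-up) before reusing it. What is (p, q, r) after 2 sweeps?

(-0.491, -0.229, 0.444)

Iteration 1:
  p = (-3 - (1)·0.000 - (4)·0.000) / (9) = -0.333
  q = (1 - (1)·0.000 - (1)·0.000) / (-4) = -0.250
  r = (5 - (4)·0.000 - (-4)·0.000) / (12) = 0.417
Iteration 2:
  p = (-3 - (1)·-0.250 - (4)·0.417) / (9) = -0.491
  q = (1 - (1)·-0.333 - (1)·0.417) / (-4) = -0.229
  r = (5 - (4)·-0.333 - (-4)·-0.250) / (12) = 0.444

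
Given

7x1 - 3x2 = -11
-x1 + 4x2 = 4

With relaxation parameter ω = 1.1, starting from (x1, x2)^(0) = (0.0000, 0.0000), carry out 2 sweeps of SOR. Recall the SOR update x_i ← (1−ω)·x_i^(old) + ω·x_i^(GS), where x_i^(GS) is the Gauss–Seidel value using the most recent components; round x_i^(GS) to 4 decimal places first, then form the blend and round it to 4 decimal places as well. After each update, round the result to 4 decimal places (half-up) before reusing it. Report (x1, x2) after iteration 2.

(-1.2612, 0.6907)

Iteration 1:
  x1: GS value = (-11 - (-3)·0.0000) / (7) = -1.5714;  x1 ← (1−ω)·0.0000 + ω·-1.5714 = -1.7285
  x2: GS value = (4 - (-1)·-1.7285) / (4) = 0.5679;  x2 ← (1−ω)·0.0000 + ω·0.5679 = 0.6247
Iteration 2:
  x1: GS value = (-11 - (-3)·0.6247) / (7) = -1.3037;  x1 ← (1−ω)·-1.7285 + ω·-1.3037 = -1.2612
  x2: GS value = (4 - (-1)·-1.2612) / (4) = 0.6847;  x2 ← (1−ω)·0.6247 + ω·0.6847 = 0.6907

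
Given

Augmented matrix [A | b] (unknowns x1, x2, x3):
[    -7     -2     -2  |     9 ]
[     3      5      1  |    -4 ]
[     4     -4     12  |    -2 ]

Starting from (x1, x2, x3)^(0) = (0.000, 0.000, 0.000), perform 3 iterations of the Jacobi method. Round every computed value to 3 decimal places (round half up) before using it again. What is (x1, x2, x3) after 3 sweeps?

(-1.286, -0.194, 0.171)

Iteration 1:
  x1 = (9 - (-2)·0.000 - (-2)·0.000) / (-7) = -1.286
  x2 = (-4 - (3)·0.000 - (1)·0.000) / (5) = -0.800
  x3 = (-2 - (4)·0.000 - (-4)·0.000) / (12) = -0.167
Iteration 2:
  x1 = (9 - (-2)·-0.800 - (-2)·-0.167) / (-7) = -1.009
  x2 = (-4 - (3)·-1.286 - (1)·-0.167) / (5) = 0.005
  x3 = (-2 - (4)·-1.286 - (-4)·-0.800) / (12) = -0.005
Iteration 3:
  x1 = (9 - (-2)·0.005 - (-2)·-0.005) / (-7) = -1.286
  x2 = (-4 - (3)·-1.009 - (1)·-0.005) / (5) = -0.194
  x3 = (-2 - (4)·-1.009 - (-4)·0.005) / (12) = 0.171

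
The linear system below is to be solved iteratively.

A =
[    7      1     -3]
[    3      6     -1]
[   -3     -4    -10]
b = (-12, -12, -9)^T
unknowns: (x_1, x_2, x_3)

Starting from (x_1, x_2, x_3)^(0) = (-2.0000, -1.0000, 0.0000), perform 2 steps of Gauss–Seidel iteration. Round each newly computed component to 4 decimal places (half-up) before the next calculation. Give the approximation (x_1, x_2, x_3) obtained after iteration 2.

(-0.7449, -1.3180, 1.6507)

Iteration 1:
  x_1 = (-12 - (1)·-1.0000 - (-3)·0.0000) / (7) = -1.5714
  x_2 = (-12 - (3)·-1.5714 - (-1)·0.0000) / (6) = -1.2143
  x_3 = (-9 - (-3)·-1.5714 - (-4)·-1.2143) / (-10) = 1.8571
Iteration 2:
  x_1 = (-12 - (1)·-1.2143 - (-3)·1.8571) / (7) = -0.7449
  x_2 = (-12 - (3)·-0.7449 - (-1)·1.8571) / (6) = -1.3180
  x_3 = (-9 - (-3)·-0.7449 - (-4)·-1.3180) / (-10) = 1.6507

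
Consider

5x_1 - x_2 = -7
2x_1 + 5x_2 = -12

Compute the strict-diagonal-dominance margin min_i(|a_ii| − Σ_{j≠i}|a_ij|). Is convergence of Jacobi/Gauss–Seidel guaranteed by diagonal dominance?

row 1: |5| − (1) = 4
row 2: |5| − (2) = 3
minimum over rows = 3 → strictly diagonally dominant (convergence guaranteed)

3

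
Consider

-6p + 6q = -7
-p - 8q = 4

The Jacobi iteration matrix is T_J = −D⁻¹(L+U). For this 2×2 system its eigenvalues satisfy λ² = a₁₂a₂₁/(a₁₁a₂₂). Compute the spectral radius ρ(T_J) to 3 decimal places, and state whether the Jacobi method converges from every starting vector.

0.354

a₁₂a₂₁/(a₁₁a₂₂) = (6)·(-1) / ((-6)·(-8)) = -0.125000
ρ = √|-0.125000| = √0.125000 = 0.354
ρ < 1, so Jacobi converges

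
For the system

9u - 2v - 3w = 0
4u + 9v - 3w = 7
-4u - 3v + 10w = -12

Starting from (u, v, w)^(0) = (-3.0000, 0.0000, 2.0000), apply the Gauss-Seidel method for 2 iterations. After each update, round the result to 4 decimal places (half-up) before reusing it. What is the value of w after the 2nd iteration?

-1.0099

Iteration 1:
  u = (0 - (-2)·0.0000 - (-3)·2.0000) / (9) = 0.6667
  v = (7 - (4)·0.6667 - (-3)·2.0000) / (9) = 1.1481
  w = (-12 - (-4)·0.6667 - (-3)·1.1481) / (10) = -0.5889
Iteration 2:
  u = (0 - (-2)·1.1481 - (-3)·-0.5889) / (9) = 0.0588
  v = (7 - (4)·0.0588 - (-3)·-0.5889) / (9) = 0.5553
  w = (-12 - (-4)·0.0588 - (-3)·0.5553) / (10) = -1.0099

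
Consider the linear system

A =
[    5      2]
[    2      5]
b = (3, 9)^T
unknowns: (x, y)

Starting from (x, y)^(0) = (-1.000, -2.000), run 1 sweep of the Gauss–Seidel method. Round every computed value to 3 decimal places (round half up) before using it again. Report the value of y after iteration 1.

1.240

Iteration 1:
  x = (3 - (2)·-2.000) / (5) = 1.400
  y = (9 - (2)·1.400) / (5) = 1.240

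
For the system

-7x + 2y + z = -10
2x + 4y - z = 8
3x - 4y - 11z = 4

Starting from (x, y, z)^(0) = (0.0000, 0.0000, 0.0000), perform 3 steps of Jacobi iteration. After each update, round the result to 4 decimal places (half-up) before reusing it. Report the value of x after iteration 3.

1.6698

Iteration 1:
  x = (-10 - (2)·0.0000 - (1)·0.0000) / (-7) = 1.4286
  y = (8 - (2)·0.0000 - (-1)·0.0000) / (4) = 2.0000
  z = (4 - (3)·0.0000 - (-4)·0.0000) / (-11) = -0.3636
Iteration 2:
  x = (-10 - (2)·2.0000 - (1)·-0.3636) / (-7) = 1.9481
  y = (8 - (2)·1.4286 - (-1)·-0.3636) / (4) = 1.1948
  z = (4 - (3)·1.4286 - (-4)·2.0000) / (-11) = -0.7013
Iteration 3:
  x = (-10 - (2)·1.1948 - (1)·-0.7013) / (-7) = 1.6698
  y = (8 - (2)·1.9481 - (-1)·-0.7013) / (4) = 0.8506
  z = (4 - (3)·1.9481 - (-4)·1.1948) / (-11) = -0.2668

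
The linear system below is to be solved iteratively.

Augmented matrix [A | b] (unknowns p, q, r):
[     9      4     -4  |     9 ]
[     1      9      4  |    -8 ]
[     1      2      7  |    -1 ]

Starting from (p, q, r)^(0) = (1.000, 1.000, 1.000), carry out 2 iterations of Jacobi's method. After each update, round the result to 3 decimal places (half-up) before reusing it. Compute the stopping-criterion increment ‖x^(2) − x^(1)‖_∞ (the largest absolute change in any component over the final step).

Iteration 1:
  p = (9 - (4)·1.000 - (-4)·1.000) / (9) = 1.000
  q = (-8 - (1)·1.000 - (4)·1.000) / (9) = -1.444
  r = (-1 - (1)·1.000 - (2)·1.000) / (7) = -0.571
Iteration 2:
  p = (9 - (4)·-1.444 - (-4)·-0.571) / (9) = 1.388
  q = (-8 - (1)·1.000 - (4)·-0.571) / (9) = -0.746
  r = (-1 - (1)·1.000 - (2)·-1.444) / (7) = 0.127
Change: (0.388, 0.698, 0.698) → max |·| = 0.698

0.698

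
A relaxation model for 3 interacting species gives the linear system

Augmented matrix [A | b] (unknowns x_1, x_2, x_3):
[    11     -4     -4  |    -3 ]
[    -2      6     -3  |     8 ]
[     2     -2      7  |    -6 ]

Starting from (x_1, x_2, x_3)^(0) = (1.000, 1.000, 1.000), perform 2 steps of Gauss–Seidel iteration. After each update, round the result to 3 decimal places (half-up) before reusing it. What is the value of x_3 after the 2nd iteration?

Iteration 1:
  x_1 = (-3 - (-4)·1.000 - (-4)·1.000) / (11) = 0.455
  x_2 = (8 - (-2)·0.455 - (-3)·1.000) / (6) = 1.985
  x_3 = (-6 - (2)·0.455 - (-2)·1.985) / (7) = -0.420
Iteration 2:
  x_1 = (-3 - (-4)·1.985 - (-4)·-0.420) / (11) = 0.296
  x_2 = (8 - (-2)·0.296 - (-3)·-0.420) / (6) = 1.222
  x_3 = (-6 - (2)·0.296 - (-2)·1.222) / (7) = -0.593

-0.593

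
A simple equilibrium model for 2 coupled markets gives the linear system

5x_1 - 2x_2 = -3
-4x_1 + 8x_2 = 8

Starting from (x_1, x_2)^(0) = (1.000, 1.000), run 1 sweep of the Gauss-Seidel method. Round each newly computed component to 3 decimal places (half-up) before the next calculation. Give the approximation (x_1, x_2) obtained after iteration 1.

Iteration 1:
  x_1 = (-3 - (-2)·1.000) / (5) = -0.200
  x_2 = (8 - (-4)·-0.200) / (8) = 0.900

(-0.200, 0.900)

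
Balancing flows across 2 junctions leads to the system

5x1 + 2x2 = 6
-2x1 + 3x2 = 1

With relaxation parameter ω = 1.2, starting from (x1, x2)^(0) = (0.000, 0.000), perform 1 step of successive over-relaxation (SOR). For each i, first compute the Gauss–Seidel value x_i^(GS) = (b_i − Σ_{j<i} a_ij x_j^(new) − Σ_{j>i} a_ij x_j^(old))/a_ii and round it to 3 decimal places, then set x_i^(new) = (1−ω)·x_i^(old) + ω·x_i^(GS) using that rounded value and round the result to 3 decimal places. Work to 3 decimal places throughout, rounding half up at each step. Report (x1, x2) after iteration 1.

(1.440, 1.552)

Iteration 1:
  x1: GS value = (6 - (2)·0.000) / (5) = 1.200;  x1 ← (1−ω)·0.000 + ω·1.200 = 1.440
  x2: GS value = (1 - (-2)·1.440) / (3) = 1.293;  x2 ← (1−ω)·0.000 + ω·1.293 = 1.552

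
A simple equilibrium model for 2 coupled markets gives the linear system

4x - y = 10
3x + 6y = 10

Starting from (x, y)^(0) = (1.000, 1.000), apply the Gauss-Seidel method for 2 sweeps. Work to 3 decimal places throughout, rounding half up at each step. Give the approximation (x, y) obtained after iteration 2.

(2.573, 0.380)

Iteration 1:
  x = (10 - (-1)·1.000) / (4) = 2.750
  y = (10 - (3)·2.750) / (6) = 0.292
Iteration 2:
  x = (10 - (-1)·0.292) / (4) = 2.573
  y = (10 - (3)·2.573) / (6) = 0.380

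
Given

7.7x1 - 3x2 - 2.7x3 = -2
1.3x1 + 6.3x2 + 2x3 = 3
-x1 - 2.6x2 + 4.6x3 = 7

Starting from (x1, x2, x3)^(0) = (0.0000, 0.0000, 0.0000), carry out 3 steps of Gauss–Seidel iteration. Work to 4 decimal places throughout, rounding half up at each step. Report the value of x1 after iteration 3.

0.1990

Iteration 1:
  x1 = (-2 - (-3)·0.0000 - (-2.7)·0.0000) / (7.7) = -0.2597
  x2 = (3 - (1.3)·-0.2597 - (2)·0.0000) / (6.3) = 0.5298
  x3 = (7 - (-1)·-0.2597 - (-2.6)·0.5298) / (4.6) = 1.7647
Iteration 2:
  x1 = (-2 - (-3)·0.5298 - (-2.7)·1.7647) / (7.7) = 0.5655
  x2 = (3 - (1.3)·0.5655 - (2)·1.7647) / (6.3) = -0.2007
  x3 = (7 - (-1)·0.5655 - (-2.6)·-0.2007) / (4.6) = 1.5312
Iteration 3:
  x1 = (-2 - (-3)·-0.2007 - (-2.7)·1.5312) / (7.7) = 0.1990
  x2 = (3 - (1.3)·0.1990 - (2)·1.5312) / (6.3) = -0.0510
  x3 = (7 - (-1)·0.1990 - (-2.6)·-0.0510) / (4.6) = 1.5362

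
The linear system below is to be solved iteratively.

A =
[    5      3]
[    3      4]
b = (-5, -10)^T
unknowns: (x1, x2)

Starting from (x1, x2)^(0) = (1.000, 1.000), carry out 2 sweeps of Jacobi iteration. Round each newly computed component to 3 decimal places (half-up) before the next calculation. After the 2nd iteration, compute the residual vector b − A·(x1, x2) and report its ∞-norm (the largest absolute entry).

7.650

Iteration 1:
  x1 = (-5 - (3)·1.000) / (5) = -1.600
  x2 = (-10 - (3)·1.000) / (4) = -3.250
Iteration 2:
  x1 = (-5 - (3)·-3.250) / (5) = 0.950
  x2 = (-10 - (3)·-1.600) / (4) = -1.300
Residual b − A·x = (-5.850, -7.650); ∞-norm = 7.650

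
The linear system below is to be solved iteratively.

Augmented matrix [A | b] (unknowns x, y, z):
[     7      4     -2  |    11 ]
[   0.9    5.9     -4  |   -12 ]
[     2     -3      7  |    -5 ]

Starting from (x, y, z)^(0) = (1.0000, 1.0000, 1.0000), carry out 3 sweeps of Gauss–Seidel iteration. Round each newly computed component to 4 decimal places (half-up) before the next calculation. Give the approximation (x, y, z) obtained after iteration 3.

Iteration 1:
  x = (11 - (4)·1.0000 - (-2)·1.0000) / (7) = 1.2857
  y = (-12 - (0.9)·1.2857 - (-4)·1.0000) / (5.9) = -1.5521
  z = (-5 - (2)·1.2857 - (-3)·-1.5521) / (7) = -1.7468
Iteration 2:
  x = (11 - (4)·-1.5521 - (-2)·-1.7468) / (7) = 1.9593
  y = (-12 - (0.9)·1.9593 - (-4)·-1.7468) / (5.9) = -3.5170
  z = (-5 - (2)·1.9593 - (-3)·-3.5170) / (7) = -2.7814
Iteration 3:
  x = (11 - (4)·-3.5170 - (-2)·-2.7814) / (7) = 2.7865
  y = (-12 - (0.9)·2.7865 - (-4)·-2.7814) / (5.9) = -4.3447
  z = (-5 - (2)·2.7865 - (-3)·-4.3447) / (7) = -3.3724

(2.7865, -4.3447, -3.3724)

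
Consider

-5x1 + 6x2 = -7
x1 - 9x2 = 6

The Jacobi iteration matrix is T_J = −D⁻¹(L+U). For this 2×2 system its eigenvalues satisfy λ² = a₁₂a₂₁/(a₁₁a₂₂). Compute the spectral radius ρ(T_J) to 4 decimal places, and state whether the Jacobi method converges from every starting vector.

a₁₂a₂₁/(a₁₁a₂₂) = (6)·(1) / ((-5)·(-9)) = 0.133333
ρ = √|0.133333| = √0.133333 = 0.3651
ρ < 1, so Jacobi converges

0.3651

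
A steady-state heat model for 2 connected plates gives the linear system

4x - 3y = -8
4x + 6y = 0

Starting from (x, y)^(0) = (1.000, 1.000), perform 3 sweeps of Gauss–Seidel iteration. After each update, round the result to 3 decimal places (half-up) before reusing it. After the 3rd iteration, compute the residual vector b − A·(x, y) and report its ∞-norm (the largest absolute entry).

Iteration 1:
  x = (-8 - (-3)·1.000) / (4) = -1.250
  y = (0 - (4)·-1.250) / (6) = 0.833
Iteration 2:
  x = (-8 - (-3)·0.833) / (4) = -1.375
  y = (0 - (4)·-1.375) / (6) = 0.917
Iteration 3:
  x = (-8 - (-3)·0.917) / (4) = -1.312
  y = (0 - (4)·-1.312) / (6) = 0.875
Residual b − A·x = (-0.127, -0.002); ∞-norm = 0.127

0.127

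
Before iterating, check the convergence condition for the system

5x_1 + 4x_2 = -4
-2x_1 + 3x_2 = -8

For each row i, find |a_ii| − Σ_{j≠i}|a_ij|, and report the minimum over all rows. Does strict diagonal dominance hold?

1

row 1: |5| − (4) = 1
row 2: |3| − (2) = 1
minimum over rows = 1 → strictly diagonally dominant (convergence guaranteed)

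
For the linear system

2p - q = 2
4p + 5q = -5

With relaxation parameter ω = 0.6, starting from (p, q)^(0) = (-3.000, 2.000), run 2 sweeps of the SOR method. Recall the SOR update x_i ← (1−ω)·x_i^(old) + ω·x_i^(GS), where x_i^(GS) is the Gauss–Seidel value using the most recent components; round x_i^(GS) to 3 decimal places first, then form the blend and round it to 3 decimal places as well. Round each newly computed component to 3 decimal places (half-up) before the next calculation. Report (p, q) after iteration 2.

(0.660, -0.837)

Iteration 1:
  p: GS value = (2 - (-1)·2.000) / (2) = 2.000;  p ← (1−ω)·-3.000 + ω·2.000 = 0.000
  q: GS value = (-5 - (4)·0.000) / (5) = -1.000;  q ← (1−ω)·2.000 + ω·-1.000 = 0.200
Iteration 2:
  p: GS value = (2 - (-1)·0.200) / (2) = 1.100;  p ← (1−ω)·0.000 + ω·1.100 = 0.660
  q: GS value = (-5 - (4)·0.660) / (5) = -1.528;  q ← (1−ω)·0.200 + ω·-1.528 = -0.837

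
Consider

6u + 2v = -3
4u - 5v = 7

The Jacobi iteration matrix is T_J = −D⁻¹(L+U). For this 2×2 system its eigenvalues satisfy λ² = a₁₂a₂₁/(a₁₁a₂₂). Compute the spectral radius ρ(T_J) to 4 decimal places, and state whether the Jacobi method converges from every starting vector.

0.5164

a₁₂a₂₁/(a₁₁a₂₂) = (2)·(4) / ((6)·(-5)) = -0.266667
ρ = √|-0.266667| = √0.266667 = 0.5164
ρ < 1, so Jacobi converges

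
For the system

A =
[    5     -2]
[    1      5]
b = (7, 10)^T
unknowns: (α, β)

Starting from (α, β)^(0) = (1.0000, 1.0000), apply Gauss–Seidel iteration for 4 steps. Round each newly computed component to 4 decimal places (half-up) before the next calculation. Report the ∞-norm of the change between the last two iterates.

0.0017

Iteration 1:
  α = (7 - (-2)·1.0000) / (5) = 1.8000
  β = (10 - (1)·1.8000) / (5) = 1.6400
Iteration 2:
  α = (7 - (-2)·1.6400) / (5) = 2.0560
  β = (10 - (1)·2.0560) / (5) = 1.5888
Iteration 3:
  α = (7 - (-2)·1.5888) / (5) = 2.0355
  β = (10 - (1)·2.0355) / (5) = 1.5929
Iteration 4:
  α = (7 - (-2)·1.5929) / (5) = 2.0372
  β = (10 - (1)·2.0372) / (5) = 1.5926
Change: (0.0017, -0.0003) → max |·| = 0.0017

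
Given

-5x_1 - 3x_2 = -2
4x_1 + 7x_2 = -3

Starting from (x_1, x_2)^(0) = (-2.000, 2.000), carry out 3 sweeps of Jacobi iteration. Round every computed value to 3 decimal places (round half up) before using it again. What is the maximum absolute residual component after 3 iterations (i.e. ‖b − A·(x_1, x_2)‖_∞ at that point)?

Iteration 1:
  x_1 = (-2 - (-3)·2.000) / (-5) = -0.800
  x_2 = (-3 - (4)·-2.000) / (7) = 0.714
Iteration 2:
  x_1 = (-2 - (-3)·0.714) / (-5) = -0.028
  x_2 = (-3 - (4)·-0.800) / (7) = 0.029
Iteration 3:
  x_1 = (-2 - (-3)·0.029) / (-5) = 0.383
  x_2 = (-3 - (4)·-0.028) / (7) = -0.413
Residual b − A·x = (-1.324, -1.641); ∞-norm = 1.641

1.641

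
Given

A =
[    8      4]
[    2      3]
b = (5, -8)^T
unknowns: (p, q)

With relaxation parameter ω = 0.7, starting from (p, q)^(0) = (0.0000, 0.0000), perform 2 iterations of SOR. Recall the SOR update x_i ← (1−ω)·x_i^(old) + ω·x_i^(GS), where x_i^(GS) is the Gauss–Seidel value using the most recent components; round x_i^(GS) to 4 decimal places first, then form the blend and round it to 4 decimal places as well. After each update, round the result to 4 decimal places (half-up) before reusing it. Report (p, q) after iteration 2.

(1.2935, -3.0915)

Iteration 1:
  p: GS value = (5 - (4)·0.0000) / (8) = 0.6250;  p ← (1−ω)·0.0000 + ω·0.6250 = 0.4375
  q: GS value = (-8 - (2)·0.4375) / (3) = -2.9583;  q ← (1−ω)·0.0000 + ω·-2.9583 = -2.0708
Iteration 2:
  p: GS value = (5 - (4)·-2.0708) / (8) = 1.6604;  p ← (1−ω)·0.4375 + ω·1.6604 = 1.2935
  q: GS value = (-8 - (2)·1.2935) / (3) = -3.5290;  q ← (1−ω)·-2.0708 + ω·-3.5290 = -3.0915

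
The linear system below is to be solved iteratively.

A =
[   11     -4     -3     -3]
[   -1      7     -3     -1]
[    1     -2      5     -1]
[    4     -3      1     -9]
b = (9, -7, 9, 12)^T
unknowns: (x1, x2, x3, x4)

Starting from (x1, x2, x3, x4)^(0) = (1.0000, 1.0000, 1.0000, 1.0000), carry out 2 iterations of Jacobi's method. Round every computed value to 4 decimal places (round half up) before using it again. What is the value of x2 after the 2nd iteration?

Iteration 1:
  x1 = (9 - (-4)·1.0000 - (-3)·1.0000 - (-3)·1.0000) / (11) = 1.7273
  x2 = (-7 - (-1)·1.0000 - (-3)·1.0000 - (-1)·1.0000) / (7) = -0.2857
  x3 = (9 - (1)·1.0000 - (-2)·1.0000 - (-1)·1.0000) / (5) = 2.2000
  x4 = (12 - (4)·1.0000 - (-3)·1.0000 - (1)·1.0000) / (-9) = -1.1111
Iteration 2:
  x1 = (9 - (-4)·-0.2857 - (-3)·2.2000 - (-3)·-1.1111) / (11) = 1.0113
  x2 = (-7 - (-1)·1.7273 - (-3)·2.2000 - (-1)·-1.1111) / (7) = 0.0309
  x3 = (9 - (1)·1.7273 - (-2)·-0.2857 - (-1)·-1.1111) / (5) = 1.1180
  x4 = (12 - (4)·1.7273 - (-3)·-0.2857 - (1)·2.2000) / (-9) = -0.2260

0.0309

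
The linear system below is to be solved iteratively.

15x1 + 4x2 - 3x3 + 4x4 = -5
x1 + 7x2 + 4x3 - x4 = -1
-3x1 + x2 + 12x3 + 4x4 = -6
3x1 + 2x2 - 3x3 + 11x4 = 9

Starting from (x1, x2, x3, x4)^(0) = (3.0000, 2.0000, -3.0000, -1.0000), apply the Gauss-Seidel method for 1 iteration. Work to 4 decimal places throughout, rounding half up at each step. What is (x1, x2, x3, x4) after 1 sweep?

Iteration 1:
  x1 = (-5 - (4)·2.0000 - (-3)·-3.0000 - (4)·-1.0000) / (15) = -1.2000
  x2 = (-1 - (1)·-1.2000 - (4)·-3.0000 - (-1)·-1.0000) / (7) = 1.6000
  x3 = (-6 - (-3)·-1.2000 - (1)·1.6000 - (4)·-1.0000) / (12) = -0.6000
  x4 = (9 - (3)·-1.2000 - (2)·1.6000 - (-3)·-0.6000) / (11) = 0.6909

(-1.2000, 1.6000, -0.6000, 0.6909)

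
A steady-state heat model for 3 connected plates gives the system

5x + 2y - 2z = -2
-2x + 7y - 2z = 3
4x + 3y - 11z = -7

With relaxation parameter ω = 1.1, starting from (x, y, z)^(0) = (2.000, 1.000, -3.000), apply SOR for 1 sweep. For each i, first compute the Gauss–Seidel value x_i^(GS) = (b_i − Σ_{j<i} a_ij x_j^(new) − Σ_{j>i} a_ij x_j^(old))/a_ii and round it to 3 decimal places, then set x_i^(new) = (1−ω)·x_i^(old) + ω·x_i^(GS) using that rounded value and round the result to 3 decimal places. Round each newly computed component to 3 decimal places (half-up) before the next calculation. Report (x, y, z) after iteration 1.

(-2.400, -1.325, -0.358)

Iteration 1:
  x: GS value = (-2 - (2)·1.000 - (-2)·-3.000) / (5) = -2.000;  x ← (1−ω)·2.000 + ω·-2.000 = -2.400
  y: GS value = (3 - (-2)·-2.400 - (-2)·-3.000) / (7) = -1.114;  y ← (1−ω)·1.000 + ω·-1.114 = -1.325
  z: GS value = (-7 - (4)·-2.400 - (3)·-1.325) / (-11) = -0.598;  z ← (1−ω)·-3.000 + ω·-0.598 = -0.358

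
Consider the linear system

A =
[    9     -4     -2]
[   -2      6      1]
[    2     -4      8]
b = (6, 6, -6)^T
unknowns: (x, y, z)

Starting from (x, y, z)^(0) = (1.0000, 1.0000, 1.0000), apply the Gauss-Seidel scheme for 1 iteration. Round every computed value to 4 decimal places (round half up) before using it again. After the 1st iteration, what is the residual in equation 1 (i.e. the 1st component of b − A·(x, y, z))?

-1.7773

Iteration 1:
  x = (6 - (-4)·1.0000 - (-2)·1.0000) / (9) = 1.3333
  y = (6 - (-2)·1.3333 - (1)·1.0000) / (6) = 1.2778
  z = (-6 - (2)·1.3333 - (-4)·1.2778) / (8) = -0.4444
Residual b − A·x = (-1.7773, 1.4442, -0.0002)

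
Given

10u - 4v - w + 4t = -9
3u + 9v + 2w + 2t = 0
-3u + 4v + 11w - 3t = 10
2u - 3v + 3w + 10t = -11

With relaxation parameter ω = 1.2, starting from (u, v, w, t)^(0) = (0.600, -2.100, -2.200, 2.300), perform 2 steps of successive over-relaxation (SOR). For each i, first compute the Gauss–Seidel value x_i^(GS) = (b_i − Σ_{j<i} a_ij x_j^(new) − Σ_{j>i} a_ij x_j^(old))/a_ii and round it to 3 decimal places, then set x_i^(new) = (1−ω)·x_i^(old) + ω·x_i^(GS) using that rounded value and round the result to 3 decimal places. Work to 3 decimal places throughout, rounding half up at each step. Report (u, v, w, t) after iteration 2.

Iteration 1:
  u: GS value = (-9 - (-4)·-2.100 - (-1)·-2.200 - (4)·2.300) / (10) = -2.880;  u ← (1−ω)·0.600 + ω·-2.880 = -3.576
  v: GS value = (0 - (3)·-3.576 - (2)·-2.200 - (2)·2.300) / (9) = 1.170;  v ← (1−ω)·-2.100 + ω·1.170 = 1.824
  w: GS value = (10 - (-3)·-3.576 - (4)·1.824 - (-3)·2.300) / (11) = -0.102;  w ← (1−ω)·-2.200 + ω·-0.102 = 0.318
  t: GS value = (-11 - (2)·-3.576 - (-3)·1.824 - (3)·0.318) / (10) = 0.067;  t ← (1−ω)·2.300 + ω·0.067 = -0.380
Iteration 2:
  u: GS value = (-9 - (-4)·1.824 - (-1)·0.318 - (4)·-0.380) / (10) = 0.013;  u ← (1−ω)·-3.576 + ω·0.013 = 0.731
  v: GS value = (0 - (3)·0.731 - (2)·0.318 - (2)·-0.380) / (9) = -0.230;  v ← (1−ω)·1.824 + ω·-0.230 = -0.641
  w: GS value = (10 - (-3)·0.731 - (4)·-0.641 - (-3)·-0.380) / (11) = 1.238;  w ← (1−ω)·0.318 + ω·1.238 = 1.422
  t: GS value = (-11 - (2)·0.731 - (-3)·-0.641 - (3)·1.422) / (10) = -1.865;  t ← (1−ω)·-0.380 + ω·-1.865 = -2.162

(0.731, -0.641, 1.422, -2.162)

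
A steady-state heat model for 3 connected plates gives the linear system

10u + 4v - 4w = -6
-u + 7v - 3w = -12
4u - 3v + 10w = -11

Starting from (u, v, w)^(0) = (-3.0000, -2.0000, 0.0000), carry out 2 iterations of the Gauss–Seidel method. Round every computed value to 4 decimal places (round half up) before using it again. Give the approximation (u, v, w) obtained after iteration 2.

(-0.6000, -2.5224, -1.6167)

Iteration 1:
  u = (-6 - (4)·-2.0000 - (-4)·0.0000) / (10) = 0.2000
  v = (-12 - (-1)·0.2000 - (-3)·0.0000) / (7) = -1.6857
  w = (-11 - (4)·0.2000 - (-3)·-1.6857) / (10) = -1.6857
Iteration 2:
  u = (-6 - (4)·-1.6857 - (-4)·-1.6857) / (10) = -0.6000
  v = (-12 - (-1)·-0.6000 - (-3)·-1.6857) / (7) = -2.5224
  w = (-11 - (4)·-0.6000 - (-3)·-2.5224) / (10) = -1.6167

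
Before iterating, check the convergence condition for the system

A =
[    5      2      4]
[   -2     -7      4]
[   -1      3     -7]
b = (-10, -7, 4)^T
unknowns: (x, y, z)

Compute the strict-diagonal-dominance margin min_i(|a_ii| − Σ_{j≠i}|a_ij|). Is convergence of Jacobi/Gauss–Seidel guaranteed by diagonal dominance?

-1

row 1: |5| − (2+4) = -1
row 2: |-7| − (2+4) = 1
row 3: |-7| − (1+3) = 3
minimum over rows = -1 → not strictly diagonally dominant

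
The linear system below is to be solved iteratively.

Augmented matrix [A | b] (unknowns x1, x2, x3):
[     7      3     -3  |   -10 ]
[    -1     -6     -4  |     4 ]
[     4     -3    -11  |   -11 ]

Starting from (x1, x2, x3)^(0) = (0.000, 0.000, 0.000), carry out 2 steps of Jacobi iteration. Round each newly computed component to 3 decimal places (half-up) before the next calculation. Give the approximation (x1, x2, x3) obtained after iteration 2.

(-0.714, -1.095, 0.662)

Iteration 1:
  x1 = (-10 - (3)·0.000 - (-3)·0.000) / (7) = -1.429
  x2 = (4 - (-1)·0.000 - (-4)·0.000) / (-6) = -0.667
  x3 = (-11 - (4)·0.000 - (-3)·0.000) / (-11) = 1.000
Iteration 2:
  x1 = (-10 - (3)·-0.667 - (-3)·1.000) / (7) = -0.714
  x2 = (4 - (-1)·-1.429 - (-4)·1.000) / (-6) = -1.095
  x3 = (-11 - (4)·-1.429 - (-3)·-0.667) / (-11) = 0.662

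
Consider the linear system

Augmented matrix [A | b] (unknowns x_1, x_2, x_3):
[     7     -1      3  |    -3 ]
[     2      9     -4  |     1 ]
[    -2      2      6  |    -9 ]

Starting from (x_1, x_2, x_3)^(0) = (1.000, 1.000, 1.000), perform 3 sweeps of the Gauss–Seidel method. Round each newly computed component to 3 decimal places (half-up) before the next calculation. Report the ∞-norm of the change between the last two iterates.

0.632

Iteration 1:
  x_1 = (-3 - (-1)·1.000 - (3)·1.000) / (7) = -0.714
  x_2 = (1 - (2)·-0.714 - (-4)·1.000) / (9) = 0.714
  x_3 = (-9 - (-2)·-0.714 - (2)·0.714) / (6) = -1.976
Iteration 2:
  x_1 = (-3 - (-1)·0.714 - (3)·-1.976) / (7) = 0.520
  x_2 = (1 - (2)·0.520 - (-4)·-1.976) / (9) = -0.883
  x_3 = (-9 - (-2)·0.520 - (2)·-0.883) / (6) = -1.032
Iteration 3:
  x_1 = (-3 - (-1)·-0.883 - (3)·-1.032) / (7) = -0.112
  x_2 = (1 - (2)·-0.112 - (-4)·-1.032) / (9) = -0.323
  x_3 = (-9 - (-2)·-0.112 - (2)·-0.323) / (6) = -1.430
Change: (-0.632, 0.560, -0.398) → max |·| = 0.632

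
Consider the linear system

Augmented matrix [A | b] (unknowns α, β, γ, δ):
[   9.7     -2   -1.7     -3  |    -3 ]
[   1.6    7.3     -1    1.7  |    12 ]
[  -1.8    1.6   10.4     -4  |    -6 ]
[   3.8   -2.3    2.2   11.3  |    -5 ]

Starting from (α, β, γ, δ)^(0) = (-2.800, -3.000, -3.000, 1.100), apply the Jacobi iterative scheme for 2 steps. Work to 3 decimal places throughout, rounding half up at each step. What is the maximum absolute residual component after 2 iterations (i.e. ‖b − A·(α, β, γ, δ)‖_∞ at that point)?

Iteration 1:
  α = (-3 - (-2)·-3.000 - (-1.7)·-3.000 - (-3)·1.100) / (9.7) = -1.113
  β = (12 - (1.6)·-2.800 - (-1)·-3.000 - (1.7)·1.100) / (7.3) = 1.590
  γ = (-6 - (-1.8)·-2.800 - (1.6)·-3.000 - (-4)·1.100) / (10.4) = -0.177
  δ = (-5 - (3.8)·-2.800 - (-2.3)·-3.000 - (2.2)·-3.000) / (11.3) = 0.473
Iteration 2:
  α = (-3 - (-2)·1.590 - (-1.7)·-0.177 - (-3)·0.473) / (9.7) = 0.134
  β = (12 - (1.6)·-1.113 - (-1)·-0.177 - (1.7)·0.473) / (7.3) = 1.753
  γ = (-6 - (-1.8)·-1.113 - (1.6)·1.590 - (-4)·0.473) / (10.4) = -0.832
  δ = (-5 - (3.8)·-1.113 - (-2.3)·1.590 - (2.2)·-0.177) / (11.3) = 0.290
Residual b − A·x = (-1.338, -2.336, 1.249, -2.924); ∞-norm = 2.924

2.924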